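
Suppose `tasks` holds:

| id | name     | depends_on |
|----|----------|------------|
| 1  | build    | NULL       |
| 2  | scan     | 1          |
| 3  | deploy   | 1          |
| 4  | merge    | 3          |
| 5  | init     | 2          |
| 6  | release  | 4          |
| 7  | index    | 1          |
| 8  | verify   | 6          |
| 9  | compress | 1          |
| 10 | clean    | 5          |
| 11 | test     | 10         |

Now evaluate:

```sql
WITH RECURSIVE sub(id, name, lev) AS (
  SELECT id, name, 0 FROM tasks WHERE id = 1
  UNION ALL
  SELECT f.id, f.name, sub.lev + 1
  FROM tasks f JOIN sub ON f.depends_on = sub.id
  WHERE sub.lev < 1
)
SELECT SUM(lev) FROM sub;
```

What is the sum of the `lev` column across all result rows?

Base: id=1 (build) at lev 0.
Iteration 1: rows with depends_on in {1} -> scan (id 2, lev 1), deploy (id 3, lev 1), index (id 7, lev 1), compress (id 9, lev 1).
Iteration 2: lev < 1 fails for all current rows; recursion stops.
SUM(lev) = 0 + 1 + 1 + 1 + 1 = 4.

4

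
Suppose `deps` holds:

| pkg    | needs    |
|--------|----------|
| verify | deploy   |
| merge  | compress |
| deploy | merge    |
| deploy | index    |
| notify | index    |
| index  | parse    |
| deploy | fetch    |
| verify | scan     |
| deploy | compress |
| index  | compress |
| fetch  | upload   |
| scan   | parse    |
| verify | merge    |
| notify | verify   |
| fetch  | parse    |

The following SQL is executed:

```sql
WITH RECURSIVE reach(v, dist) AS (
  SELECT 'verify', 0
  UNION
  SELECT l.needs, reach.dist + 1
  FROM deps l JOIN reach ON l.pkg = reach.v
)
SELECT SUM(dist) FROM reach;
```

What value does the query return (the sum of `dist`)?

Base: (verify, dist=0).
Iteration 1: edges from {verify} -> (deploy, dist=1), (merge, dist=1), (scan, dist=1).
Iteration 2: edges from {deploy,merge,scan} -> (compress, dist=2), (fetch, dist=2), (index, dist=2), (merge, dist=2), (parse, dist=2). [UNION drops 1 duplicate row(s)]
Iteration 3: edges from {compress,fetch,index,merge,parse} -> (compress, dist=3), (parse, dist=3), (upload, dist=3). [UNION drops 2 duplicate row(s)]
Iteration 4: no outgoing edges from {compress,parse,upload}; recursion stops.
SUM(dist) = 0 + 1 + 1 + 1 + 2 + 2 + 2 + 2 + 2 + 3 + 3 + 3 = 22.

22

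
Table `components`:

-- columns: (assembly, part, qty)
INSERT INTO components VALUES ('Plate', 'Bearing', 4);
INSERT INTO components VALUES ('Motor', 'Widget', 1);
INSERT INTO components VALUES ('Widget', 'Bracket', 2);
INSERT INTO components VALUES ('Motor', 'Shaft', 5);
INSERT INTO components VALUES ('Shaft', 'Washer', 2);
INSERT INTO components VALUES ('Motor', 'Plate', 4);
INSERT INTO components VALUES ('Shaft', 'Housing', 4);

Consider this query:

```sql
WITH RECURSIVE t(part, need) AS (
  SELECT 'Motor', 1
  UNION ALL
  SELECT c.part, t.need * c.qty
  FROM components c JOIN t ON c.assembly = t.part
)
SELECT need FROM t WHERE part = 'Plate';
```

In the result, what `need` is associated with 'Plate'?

Base: (Motor, need=1).
Iteration 1: components of {Motor} -> Plate = 1*4 = 4, Shaft = 1*5 = 5, Widget = 1*1 = 1.
Iteration 2: components of {Plate,Shaft,Widget} -> Bearing = 4*4 = 16, Bracket = 1*2 = 2, Housing = 5*4 = 20, Washer = 5*2 = 10.
Iteration 3: no further components; recursion stops.

4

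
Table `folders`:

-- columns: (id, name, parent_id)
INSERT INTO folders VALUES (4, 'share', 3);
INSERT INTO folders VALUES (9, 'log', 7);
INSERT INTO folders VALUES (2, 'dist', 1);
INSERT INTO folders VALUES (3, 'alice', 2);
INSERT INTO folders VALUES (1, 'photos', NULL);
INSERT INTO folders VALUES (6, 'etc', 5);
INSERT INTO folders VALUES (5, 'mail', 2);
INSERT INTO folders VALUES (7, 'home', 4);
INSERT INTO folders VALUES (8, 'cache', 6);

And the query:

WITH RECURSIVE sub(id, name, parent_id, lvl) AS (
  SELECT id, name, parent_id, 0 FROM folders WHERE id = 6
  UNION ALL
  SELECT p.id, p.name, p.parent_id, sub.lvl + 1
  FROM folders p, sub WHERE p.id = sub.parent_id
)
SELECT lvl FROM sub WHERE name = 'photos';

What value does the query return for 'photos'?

3

Base: id=6 (etc), parent_id=5, lvl 0.
Iteration 1: join on id=5 -> mail (id 5, parent_id=2, lvl 1).
Iteration 2: join on id=2 -> dist (id 2, parent_id=1, lvl 2).
Iteration 3: join on id=1 -> photos (id 1, parent_id=NULL, lvl 3).
Iteration 4: parent_id is NULL; no match; recursion stops.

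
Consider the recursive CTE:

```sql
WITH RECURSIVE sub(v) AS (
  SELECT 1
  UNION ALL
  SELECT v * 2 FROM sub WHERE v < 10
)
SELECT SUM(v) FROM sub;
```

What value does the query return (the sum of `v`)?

31

Base: v=1.
Iteration 1: 1 < 10 holds -> v = 1 * 2 = 2.
Iteration 2: 2 < 10 holds -> v = 2 * 2 = 4.
Iteration 3: 4 < 10 holds -> v = 4 * 2 = 8.
Iteration 4: 8 < 10 holds -> v = 8 * 2 = 16.
Iteration 5: 16 < 10 fails; recursion stops.
SUM(v) = 1 + 2 + 4 + 8 + 16 = 31.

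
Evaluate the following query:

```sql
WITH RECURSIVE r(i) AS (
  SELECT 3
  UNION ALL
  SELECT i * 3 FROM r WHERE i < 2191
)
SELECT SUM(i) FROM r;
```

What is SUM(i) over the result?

Base: i=3.
Iteration 1: 3 < 2191 holds -> i = 3 * 3 = 9.
Iteration 2: 9 < 2191 holds -> i = 9 * 3 = 27.
Iteration 3: 27 < 2191 holds -> i = 27 * 3 = 81.
Iteration 4: 81 < 2191 holds -> i = 81 * 3 = 243.
Iteration 5: 243 < 2191 holds -> i = 243 * 3 = 729.
Iteration 6: 729 < 2191 holds -> i = 729 * 3 = 2187.
Iteration 7: 2187 < 2191 holds -> i = 2187 * 3 = 6561.
Iteration 8: 6561 < 2191 fails; recursion stops.
SUM(i) = 3 + 9 + 27 + 81 + 243 + 729 + 2187 + 6561 = 9840.

9840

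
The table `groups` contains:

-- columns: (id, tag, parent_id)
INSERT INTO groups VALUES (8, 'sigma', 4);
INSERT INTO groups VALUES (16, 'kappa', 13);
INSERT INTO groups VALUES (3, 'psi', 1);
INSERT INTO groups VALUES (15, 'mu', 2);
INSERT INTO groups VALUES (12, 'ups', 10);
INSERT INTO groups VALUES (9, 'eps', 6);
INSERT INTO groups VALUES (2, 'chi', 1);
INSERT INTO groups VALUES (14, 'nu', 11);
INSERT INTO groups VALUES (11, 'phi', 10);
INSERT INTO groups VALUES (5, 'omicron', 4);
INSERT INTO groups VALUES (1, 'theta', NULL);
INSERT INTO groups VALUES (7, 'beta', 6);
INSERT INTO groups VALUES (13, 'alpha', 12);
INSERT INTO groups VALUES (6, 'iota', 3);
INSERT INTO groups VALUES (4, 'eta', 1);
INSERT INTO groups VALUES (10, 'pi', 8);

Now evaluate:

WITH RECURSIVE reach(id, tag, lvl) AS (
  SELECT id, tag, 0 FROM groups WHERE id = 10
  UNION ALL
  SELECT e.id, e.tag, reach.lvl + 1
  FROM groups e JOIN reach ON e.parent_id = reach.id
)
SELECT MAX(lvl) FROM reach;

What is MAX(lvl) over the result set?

Base: id=10 (pi) at lvl 0.
Iteration 1: rows with parent_id in {10} -> phi (id 11, lvl 1), ups (id 12, lvl 1).
Iteration 2: rows with parent_id in {11,12} -> alpha (id 13, lvl 2), nu (id 14, lvl 2).
Iteration 3: rows with parent_id in {13,14} -> kappa (id 16, lvl 3).
Iteration 4: no rows with parent_id in {16}; recursion stops.
lvl values: 0, 1, 1, 2, 2, 3; the maximum is 3.

3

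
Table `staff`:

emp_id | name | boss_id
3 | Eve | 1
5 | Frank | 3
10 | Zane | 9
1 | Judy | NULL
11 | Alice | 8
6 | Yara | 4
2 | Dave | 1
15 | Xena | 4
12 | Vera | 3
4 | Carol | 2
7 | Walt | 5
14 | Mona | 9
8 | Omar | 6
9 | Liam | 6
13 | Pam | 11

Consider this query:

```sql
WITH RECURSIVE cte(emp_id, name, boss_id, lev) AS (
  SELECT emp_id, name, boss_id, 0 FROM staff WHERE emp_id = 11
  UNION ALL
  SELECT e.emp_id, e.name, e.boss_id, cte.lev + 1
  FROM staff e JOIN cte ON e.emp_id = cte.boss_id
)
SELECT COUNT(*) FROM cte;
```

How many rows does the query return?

Base: emp_id=11 (Alice), boss_id=8, lev 0.
Iteration 1: join on emp_id=8 -> Omar (id 8, boss_id=6, lev 1).
Iteration 2: join on emp_id=6 -> Yara (id 6, boss_id=4, lev 2).
Iteration 3: join on emp_id=4 -> Carol (id 4, boss_id=2, lev 3).
Iteration 4: join on emp_id=2 -> Dave (id 2, boss_id=1, lev 4).
Iteration 5: join on emp_id=1 -> Judy (id 1, boss_id=NULL, lev 5).
Iteration 6: boss_id is NULL; no match; recursion stops.
Total rows emitted: 6.

6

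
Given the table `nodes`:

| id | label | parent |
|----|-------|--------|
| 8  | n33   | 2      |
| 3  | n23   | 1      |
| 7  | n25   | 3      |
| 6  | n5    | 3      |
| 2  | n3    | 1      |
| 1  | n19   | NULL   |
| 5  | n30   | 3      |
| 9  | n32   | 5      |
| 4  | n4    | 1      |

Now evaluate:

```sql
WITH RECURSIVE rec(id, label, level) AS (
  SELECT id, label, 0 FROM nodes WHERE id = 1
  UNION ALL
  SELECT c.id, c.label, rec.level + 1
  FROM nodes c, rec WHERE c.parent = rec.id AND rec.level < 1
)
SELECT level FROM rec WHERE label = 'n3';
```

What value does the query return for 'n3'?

1

Base: id=1 (n19) at level 0.
Iteration 1: rows with parent in {1} -> n3 (id 2, level 1), n23 (id 3, level 1), n4 (id 4, level 1).
Iteration 2: level < 1 fails for all current rows; recursion stops.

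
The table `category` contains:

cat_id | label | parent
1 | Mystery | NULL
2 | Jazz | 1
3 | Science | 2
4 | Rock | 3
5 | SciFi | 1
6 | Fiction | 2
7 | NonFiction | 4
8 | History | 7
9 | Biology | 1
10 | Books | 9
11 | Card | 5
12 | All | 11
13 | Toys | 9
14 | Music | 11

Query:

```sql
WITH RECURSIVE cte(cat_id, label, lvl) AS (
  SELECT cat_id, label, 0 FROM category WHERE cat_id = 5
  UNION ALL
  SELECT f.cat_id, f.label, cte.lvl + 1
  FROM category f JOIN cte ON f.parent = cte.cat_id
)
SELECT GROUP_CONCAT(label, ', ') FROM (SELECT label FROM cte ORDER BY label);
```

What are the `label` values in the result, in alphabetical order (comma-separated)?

All, Card, Music, SciFi

Base: cat_id=5 (SciFi) at lvl 0.
Iteration 1: rows with parent in {5} -> Card (id 11, lvl 1).
Iteration 2: rows with parent in {11} -> All (id 12, lvl 2), Music (id 14, lvl 2).
Iteration 3: no rows with parent in {12,14}; recursion stops.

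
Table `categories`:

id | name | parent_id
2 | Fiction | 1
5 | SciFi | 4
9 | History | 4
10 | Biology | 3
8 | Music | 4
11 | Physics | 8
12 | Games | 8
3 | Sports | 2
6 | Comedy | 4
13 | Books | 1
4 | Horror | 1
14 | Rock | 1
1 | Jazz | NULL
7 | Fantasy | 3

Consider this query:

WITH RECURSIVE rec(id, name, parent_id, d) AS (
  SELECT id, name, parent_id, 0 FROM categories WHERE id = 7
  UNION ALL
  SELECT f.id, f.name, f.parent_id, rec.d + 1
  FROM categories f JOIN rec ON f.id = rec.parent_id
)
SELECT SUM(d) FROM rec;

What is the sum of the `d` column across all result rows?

6

Base: id=7 (Fantasy), parent_id=3, d 0.
Iteration 1: join on id=3 -> Sports (id 3, parent_id=2, d 1).
Iteration 2: join on id=2 -> Fiction (id 2, parent_id=1, d 2).
Iteration 3: join on id=1 -> Jazz (id 1, parent_id=NULL, d 3).
Iteration 4: parent_id is NULL; no match; recursion stops.
SUM(d) = 0 + 1 + 2 + 3 = 6.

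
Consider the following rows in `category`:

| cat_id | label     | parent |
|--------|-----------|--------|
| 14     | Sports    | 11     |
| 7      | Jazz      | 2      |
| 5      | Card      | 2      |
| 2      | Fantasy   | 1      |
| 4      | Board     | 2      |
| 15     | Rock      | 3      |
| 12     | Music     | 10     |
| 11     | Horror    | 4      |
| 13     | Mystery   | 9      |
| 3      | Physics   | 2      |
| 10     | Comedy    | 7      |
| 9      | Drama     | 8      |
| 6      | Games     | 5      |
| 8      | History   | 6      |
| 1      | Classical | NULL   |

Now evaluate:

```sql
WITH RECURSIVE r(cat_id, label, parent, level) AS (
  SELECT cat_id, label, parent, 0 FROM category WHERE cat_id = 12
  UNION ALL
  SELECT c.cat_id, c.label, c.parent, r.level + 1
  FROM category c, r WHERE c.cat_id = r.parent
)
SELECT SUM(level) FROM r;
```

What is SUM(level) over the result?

Base: cat_id=12 (Music), parent=10, level 0.
Iteration 1: join on cat_id=10 -> Comedy (id 10, parent=7, level 1).
Iteration 2: join on cat_id=7 -> Jazz (id 7, parent=2, level 2).
Iteration 3: join on cat_id=2 -> Fantasy (id 2, parent=1, level 3).
Iteration 4: join on cat_id=1 -> Classical (id 1, parent=NULL, level 4).
Iteration 5: parent is NULL; no match; recursion stops.
SUM(level) = 0 + 1 + 2 + 3 + 4 = 10.

10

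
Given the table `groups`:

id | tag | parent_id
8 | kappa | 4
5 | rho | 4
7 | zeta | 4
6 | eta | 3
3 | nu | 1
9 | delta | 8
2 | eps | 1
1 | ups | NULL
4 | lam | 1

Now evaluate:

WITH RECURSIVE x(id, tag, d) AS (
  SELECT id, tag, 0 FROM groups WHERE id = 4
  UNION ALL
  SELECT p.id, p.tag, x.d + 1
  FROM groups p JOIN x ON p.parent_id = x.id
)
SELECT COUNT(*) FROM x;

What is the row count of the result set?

Base: id=4 (lam) at d 0.
Iteration 1: rows with parent_id in {4} -> rho (id 5, d 1), zeta (id 7, d 1), kappa (id 8, d 1).
Iteration 2: rows with parent_id in {5,7,8} -> delta (id 9, d 2).
Iteration 3: no rows with parent_id in {9}; recursion stops.
Total rows emitted: 5.

5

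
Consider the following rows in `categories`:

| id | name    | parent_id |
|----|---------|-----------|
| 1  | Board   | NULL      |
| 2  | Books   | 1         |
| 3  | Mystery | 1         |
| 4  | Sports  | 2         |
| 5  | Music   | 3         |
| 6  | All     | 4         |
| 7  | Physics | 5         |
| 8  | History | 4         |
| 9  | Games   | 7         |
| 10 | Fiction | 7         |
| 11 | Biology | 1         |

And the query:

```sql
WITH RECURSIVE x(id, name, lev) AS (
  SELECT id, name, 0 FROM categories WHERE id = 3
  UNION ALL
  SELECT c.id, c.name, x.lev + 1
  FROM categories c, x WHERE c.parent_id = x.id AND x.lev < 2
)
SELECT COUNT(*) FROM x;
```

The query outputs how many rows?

Base: id=3 (Mystery) at lev 0.
Iteration 1: rows with parent_id in {3} -> Music (id 5, lev 1).
Iteration 2: rows with parent_id in {5} -> Physics (id 7, lev 2).
Iteration 3: lev < 2 fails for all current rows; recursion stops.
Total rows emitted: 3.

3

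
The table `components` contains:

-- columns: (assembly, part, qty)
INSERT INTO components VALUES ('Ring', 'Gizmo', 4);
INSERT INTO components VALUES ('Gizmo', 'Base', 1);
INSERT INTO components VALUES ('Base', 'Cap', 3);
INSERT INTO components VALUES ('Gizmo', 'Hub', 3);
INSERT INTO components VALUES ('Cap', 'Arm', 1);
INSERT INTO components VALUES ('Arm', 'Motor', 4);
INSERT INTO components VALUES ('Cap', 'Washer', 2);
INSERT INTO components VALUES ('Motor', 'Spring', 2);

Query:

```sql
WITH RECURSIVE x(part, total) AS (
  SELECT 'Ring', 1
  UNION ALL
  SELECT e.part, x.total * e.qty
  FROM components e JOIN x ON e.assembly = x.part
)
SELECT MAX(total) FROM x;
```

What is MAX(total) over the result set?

Base: (Ring, total=1).
Iteration 1: components of {Ring} -> Gizmo = 1*4 = 4.
Iteration 2: components of {Gizmo} -> Base = 4*1 = 4, Hub = 4*3 = 12.
Iteration 3: components of {Base,Hub} -> Cap = 4*3 = 12.
Iteration 4: components of {Cap} -> Arm = 12*1 = 12, Washer = 12*2 = 24.
Iteration 5: components of {Arm,Washer} -> Motor = 12*4 = 48.
Iteration 6: components of {Motor} -> Spring = 48*2 = 96.
Iteration 7: no further components; recursion stops.
total values: 1, 4, 4, 12, 12, 12, 24, 48, 96; the maximum is 96.

96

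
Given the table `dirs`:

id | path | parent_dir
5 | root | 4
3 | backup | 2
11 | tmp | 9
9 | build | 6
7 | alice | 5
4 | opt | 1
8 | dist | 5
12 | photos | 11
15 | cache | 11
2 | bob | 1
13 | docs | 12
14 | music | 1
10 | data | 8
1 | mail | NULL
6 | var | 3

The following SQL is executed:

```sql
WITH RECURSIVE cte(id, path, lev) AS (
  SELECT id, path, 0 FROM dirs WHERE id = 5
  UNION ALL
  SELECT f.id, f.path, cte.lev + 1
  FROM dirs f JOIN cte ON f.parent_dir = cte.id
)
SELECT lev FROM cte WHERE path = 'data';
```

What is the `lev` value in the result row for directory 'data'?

2

Base: id=5 (root) at lev 0.
Iteration 1: rows with parent_dir in {5} -> alice (id 7, lev 1), dist (id 8, lev 1).
Iteration 2: rows with parent_dir in {7,8} -> data (id 10, lev 2).
Iteration 3: no rows with parent_dir in {10}; recursion stops.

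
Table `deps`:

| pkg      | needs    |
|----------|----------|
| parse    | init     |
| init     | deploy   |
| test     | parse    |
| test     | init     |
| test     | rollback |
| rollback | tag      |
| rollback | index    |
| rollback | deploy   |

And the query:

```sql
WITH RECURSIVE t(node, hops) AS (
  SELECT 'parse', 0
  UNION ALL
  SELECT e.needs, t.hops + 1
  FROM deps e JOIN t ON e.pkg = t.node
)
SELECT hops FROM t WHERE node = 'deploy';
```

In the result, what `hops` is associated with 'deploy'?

2

Base: (parse, hops=0).
Iteration 1: edges from {parse} -> (init, hops=1).
Iteration 2: edges from {init} -> (deploy, hops=2).
Iteration 3: no outgoing edges from {deploy}; recursion stops.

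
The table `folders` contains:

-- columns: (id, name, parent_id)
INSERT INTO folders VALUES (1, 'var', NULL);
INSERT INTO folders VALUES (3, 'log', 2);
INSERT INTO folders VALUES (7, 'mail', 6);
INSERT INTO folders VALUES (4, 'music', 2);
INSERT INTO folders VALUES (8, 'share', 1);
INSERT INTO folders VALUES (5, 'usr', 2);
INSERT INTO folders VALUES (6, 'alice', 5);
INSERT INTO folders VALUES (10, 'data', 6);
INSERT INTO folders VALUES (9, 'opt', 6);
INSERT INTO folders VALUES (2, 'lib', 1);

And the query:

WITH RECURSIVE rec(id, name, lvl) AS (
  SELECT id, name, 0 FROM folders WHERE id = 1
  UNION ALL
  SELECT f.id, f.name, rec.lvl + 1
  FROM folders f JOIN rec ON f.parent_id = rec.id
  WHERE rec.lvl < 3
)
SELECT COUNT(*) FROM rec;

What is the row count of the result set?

7

Base: id=1 (var) at lvl 0.
Iteration 1: rows with parent_id in {1} -> lib (id 2, lvl 1), share (id 8, lvl 1).
Iteration 2: rows with parent_id in {2,8} -> log (id 3, lvl 2), music (id 4, lvl 2), usr (id 5, lvl 2).
Iteration 3: rows with parent_id in {3,4,5} -> alice (id 6, lvl 3).
Iteration 4: lvl < 3 fails for all current rows; recursion stops.
Total rows emitted: 7.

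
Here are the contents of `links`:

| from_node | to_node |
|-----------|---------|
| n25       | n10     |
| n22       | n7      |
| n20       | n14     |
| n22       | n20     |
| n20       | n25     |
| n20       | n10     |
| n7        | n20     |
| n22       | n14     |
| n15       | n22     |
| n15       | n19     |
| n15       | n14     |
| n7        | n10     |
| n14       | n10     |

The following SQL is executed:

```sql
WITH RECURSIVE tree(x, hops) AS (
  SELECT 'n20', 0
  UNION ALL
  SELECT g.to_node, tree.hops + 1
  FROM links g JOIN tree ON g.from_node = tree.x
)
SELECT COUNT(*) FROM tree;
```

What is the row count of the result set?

Base: (n20, hops=0).
Iteration 1: edges from {n20} -> (n10, hops=1), (n14, hops=1), (n25, hops=1).
Iteration 2: edges from {n10,n14,n25} -> (n10, hops=2) x2. [UNION ALL keeps all 2 new rows, including repeats]
Iteration 3: no outgoing edges from {n10}; recursion stops.
Total rows emitted: 6.

6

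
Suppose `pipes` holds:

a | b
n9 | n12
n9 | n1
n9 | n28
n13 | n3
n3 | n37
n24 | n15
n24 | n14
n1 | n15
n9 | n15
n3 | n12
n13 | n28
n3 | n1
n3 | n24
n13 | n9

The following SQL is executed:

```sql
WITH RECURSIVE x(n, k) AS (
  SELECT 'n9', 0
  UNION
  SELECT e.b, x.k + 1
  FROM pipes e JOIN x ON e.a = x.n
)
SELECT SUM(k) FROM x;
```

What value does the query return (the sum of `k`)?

6

Base: (n9, k=0).
Iteration 1: edges from {n9} -> (n1, k=1), (n12, k=1), (n15, k=1), (n28, k=1).
Iteration 2: edges from {n1,n12,n15,n28} -> (n15, k=2).
Iteration 3: no outgoing edges from {n15}; recursion stops.
SUM(k) = 0 + 1 + 1 + 1 + 1 + 2 = 6.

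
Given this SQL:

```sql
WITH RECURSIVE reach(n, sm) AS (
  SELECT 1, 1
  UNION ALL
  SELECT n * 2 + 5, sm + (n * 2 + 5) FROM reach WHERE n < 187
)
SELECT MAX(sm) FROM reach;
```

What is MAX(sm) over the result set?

348

Base: n=1, sm=1.
Iteration 1: 1 < 187 holds -> n = 1 * 2 + 5 = 7, sm = 1 + 7 = 8.
Iteration 2: 7 < 187 holds -> n = 7 * 2 + 5 = 19, sm = 8 + 19 = 27.
Iteration 3: 19 < 187 holds -> n = 19 * 2 + 5 = 43, sm = 27 + 43 = 70.
Iteration 4: 43 < 187 holds -> n = 43 * 2 + 5 = 91, sm = 70 + 91 = 161.
Iteration 5: 91 < 187 holds -> n = 91 * 2 + 5 = 187, sm = 161 + 187 = 348.
Iteration 6: 187 < 187 fails; recursion stops.
sm values: 1, 8, 27, 70, 161, 348; the maximum is 348.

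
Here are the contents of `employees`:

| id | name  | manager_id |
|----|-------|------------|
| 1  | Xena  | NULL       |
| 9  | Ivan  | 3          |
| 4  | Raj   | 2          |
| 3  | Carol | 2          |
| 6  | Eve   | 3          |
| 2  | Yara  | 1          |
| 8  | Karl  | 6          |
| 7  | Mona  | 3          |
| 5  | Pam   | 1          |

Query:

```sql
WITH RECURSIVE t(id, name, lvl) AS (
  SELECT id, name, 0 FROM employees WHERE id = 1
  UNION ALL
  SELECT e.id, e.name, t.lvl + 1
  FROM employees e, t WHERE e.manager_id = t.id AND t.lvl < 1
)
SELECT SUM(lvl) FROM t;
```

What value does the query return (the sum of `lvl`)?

Base: id=1 (Xena) at lvl 0.
Iteration 1: rows with manager_id in {1} -> Yara (id 2, lvl 1), Pam (id 5, lvl 1).
Iteration 2: lvl < 1 fails for all current rows; recursion stops.
SUM(lvl) = 0 + 1 + 1 = 2.

2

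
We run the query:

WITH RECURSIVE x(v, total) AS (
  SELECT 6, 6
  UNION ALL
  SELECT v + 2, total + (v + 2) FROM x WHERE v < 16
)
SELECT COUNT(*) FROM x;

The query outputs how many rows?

Base: v=6, total=6.
Iteration 1: 6 < 16 holds -> v = 6 + 2 = 8, total = 6 + 8 = 14.
Iteration 2: 8 < 16 holds -> v = 8 + 2 = 10, total = 14 + 10 = 24.
Iteration 3: 10 < 16 holds -> v = 10 + 2 = 12, total = 24 + 12 = 36.
Iteration 4: 12 < 16 holds -> v = 12 + 2 = 14, total = 36 + 14 = 50.
Iteration 5: 14 < 16 holds -> v = 14 + 2 = 16, total = 50 + 16 = 66.
Iteration 6: 16 < 16 fails; recursion stops.
Total rows emitted: 6.

6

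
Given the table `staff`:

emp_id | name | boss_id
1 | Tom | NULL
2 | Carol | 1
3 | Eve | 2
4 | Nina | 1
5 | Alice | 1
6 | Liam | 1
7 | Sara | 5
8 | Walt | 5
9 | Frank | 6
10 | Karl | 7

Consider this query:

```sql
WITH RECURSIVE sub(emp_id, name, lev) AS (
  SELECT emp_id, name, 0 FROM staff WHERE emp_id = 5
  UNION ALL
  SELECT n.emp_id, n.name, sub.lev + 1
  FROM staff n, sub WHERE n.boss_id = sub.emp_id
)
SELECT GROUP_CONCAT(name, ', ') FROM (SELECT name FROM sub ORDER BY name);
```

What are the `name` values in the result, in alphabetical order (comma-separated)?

Alice, Karl, Sara, Walt

Base: emp_id=5 (Alice) at lev 0.
Iteration 1: rows with boss_id in {5} -> Sara (id 7, lev 1), Walt (id 8, lev 1).
Iteration 2: rows with boss_id in {7,8} -> Karl (id 10, lev 2).
Iteration 3: no rows with boss_id in {10}; recursion stops.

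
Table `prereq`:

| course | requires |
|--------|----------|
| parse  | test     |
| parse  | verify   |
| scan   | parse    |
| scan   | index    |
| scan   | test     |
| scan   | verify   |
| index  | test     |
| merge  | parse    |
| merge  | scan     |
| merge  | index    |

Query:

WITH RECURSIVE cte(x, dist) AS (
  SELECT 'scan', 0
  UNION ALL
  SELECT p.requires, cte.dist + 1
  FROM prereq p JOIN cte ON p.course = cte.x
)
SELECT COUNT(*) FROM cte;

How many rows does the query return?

8

Base: (scan, dist=0).
Iteration 1: edges from {scan} -> (index, dist=1), (parse, dist=1), (test, dist=1), (verify, dist=1).
Iteration 2: edges from {index,parse,test,verify} -> (test, dist=2) x2, (verify, dist=2). [UNION ALL keeps all 3 new rows, including repeats]
Iteration 3: no outgoing edges from {test,verify}; recursion stops.
Total rows emitted: 8.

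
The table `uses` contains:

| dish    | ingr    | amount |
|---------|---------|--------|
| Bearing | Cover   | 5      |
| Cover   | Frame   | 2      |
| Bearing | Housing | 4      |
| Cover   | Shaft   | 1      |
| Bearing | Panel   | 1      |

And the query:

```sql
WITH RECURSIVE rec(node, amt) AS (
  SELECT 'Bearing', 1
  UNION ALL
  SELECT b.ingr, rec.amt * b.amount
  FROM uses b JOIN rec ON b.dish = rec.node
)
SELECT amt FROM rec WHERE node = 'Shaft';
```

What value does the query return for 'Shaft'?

Base: (Bearing, amt=1).
Iteration 1: components of {Bearing} -> Cover = 1*5 = 5, Housing = 1*4 = 4, Panel = 1*1 = 1.
Iteration 2: components of {Cover,Housing,Panel} -> Frame = 5*2 = 10, Shaft = 5*1 = 5.
Iteration 3: no further components; recursion stops.

5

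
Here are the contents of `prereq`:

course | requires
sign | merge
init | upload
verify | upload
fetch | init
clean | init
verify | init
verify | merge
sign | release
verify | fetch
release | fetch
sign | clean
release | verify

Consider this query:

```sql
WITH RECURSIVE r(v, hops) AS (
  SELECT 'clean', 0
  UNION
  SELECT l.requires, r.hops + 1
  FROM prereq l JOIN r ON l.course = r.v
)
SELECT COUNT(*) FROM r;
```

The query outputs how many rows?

3

Base: (clean, hops=0).
Iteration 1: edges from {clean} -> (init, hops=1).
Iteration 2: edges from {init} -> (upload, hops=2).
Iteration 3: no outgoing edges from {upload}; recursion stops.
Total rows emitted: 3.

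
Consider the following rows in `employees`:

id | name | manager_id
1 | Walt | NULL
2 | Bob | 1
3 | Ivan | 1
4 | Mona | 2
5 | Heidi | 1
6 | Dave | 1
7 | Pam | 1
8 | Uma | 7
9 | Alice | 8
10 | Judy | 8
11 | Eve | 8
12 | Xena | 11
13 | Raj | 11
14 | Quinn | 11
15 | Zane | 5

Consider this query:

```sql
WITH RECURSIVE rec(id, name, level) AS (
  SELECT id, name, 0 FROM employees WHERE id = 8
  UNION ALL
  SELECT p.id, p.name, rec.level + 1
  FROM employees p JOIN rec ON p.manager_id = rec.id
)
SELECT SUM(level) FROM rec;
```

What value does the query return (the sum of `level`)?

Base: id=8 (Uma) at level 0.
Iteration 1: rows with manager_id in {8} -> Alice (id 9, level 1), Judy (id 10, level 1), Eve (id 11, level 1).
Iteration 2: rows with manager_id in {9,10,11} -> Xena (id 12, level 2), Raj (id 13, level 2), Quinn (id 14, level 2).
Iteration 3: no rows with manager_id in {12,13,14}; recursion stops.
SUM(level) = 0 + 1 + 1 + 1 + 2 + 2 + 2 = 9.

9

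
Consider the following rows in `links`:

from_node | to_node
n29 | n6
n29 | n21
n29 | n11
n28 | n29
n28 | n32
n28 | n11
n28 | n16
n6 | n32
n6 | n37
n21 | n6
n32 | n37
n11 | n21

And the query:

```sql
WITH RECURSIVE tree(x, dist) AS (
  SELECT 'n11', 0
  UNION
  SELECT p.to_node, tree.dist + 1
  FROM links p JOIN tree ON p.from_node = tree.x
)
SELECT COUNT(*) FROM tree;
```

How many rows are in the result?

Base: (n11, dist=0).
Iteration 1: edges from {n11} -> (n21, dist=1).
Iteration 2: edges from {n21} -> (n6, dist=2).
Iteration 3: edges from {n6} -> (n32, dist=3), (n37, dist=3).
Iteration 4: edges from {n32,n37} -> (n37, dist=4).
Iteration 5: no outgoing edges from {n37}; recursion stops.
Total rows emitted: 6.

6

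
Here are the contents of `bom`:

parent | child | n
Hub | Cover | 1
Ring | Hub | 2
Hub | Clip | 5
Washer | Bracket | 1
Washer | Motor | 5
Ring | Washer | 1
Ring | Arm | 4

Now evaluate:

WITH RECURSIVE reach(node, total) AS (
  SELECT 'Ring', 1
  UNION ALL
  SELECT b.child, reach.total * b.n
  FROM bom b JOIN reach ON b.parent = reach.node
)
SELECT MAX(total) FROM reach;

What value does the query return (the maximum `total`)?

10

Base: (Ring, total=1).
Iteration 1: components of {Ring} -> Arm = 1*4 = 4, Hub = 1*2 = 2, Washer = 1*1 = 1.
Iteration 2: components of {Arm,Hub,Washer} -> Bracket = 1*1 = 1, Clip = 2*5 = 10, Cover = 2*1 = 2, Motor = 1*5 = 5.
Iteration 3: no further components; recursion stops.
total values: 1, 4, 1, 2, 5, 1, 10, 2; the maximum is 10.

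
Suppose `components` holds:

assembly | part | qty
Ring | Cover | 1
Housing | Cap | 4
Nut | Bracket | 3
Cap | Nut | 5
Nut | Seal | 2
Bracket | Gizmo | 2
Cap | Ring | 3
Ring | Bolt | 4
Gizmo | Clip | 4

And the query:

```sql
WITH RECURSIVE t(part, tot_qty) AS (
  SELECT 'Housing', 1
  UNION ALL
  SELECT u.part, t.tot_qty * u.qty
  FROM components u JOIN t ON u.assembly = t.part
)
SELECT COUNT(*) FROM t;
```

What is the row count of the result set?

Base: (Housing, tot_qty=1).
Iteration 1: components of {Housing} -> Cap = 1*4 = 4.
Iteration 2: components of {Cap} -> Nut = 4*5 = 20, Ring = 4*3 = 12.
Iteration 3: components of {Nut,Ring} -> Bolt = 12*4 = 48, Bracket = 20*3 = 60, Cover = 12*1 = 12, Seal = 20*2 = 40.
Iteration 4: components of {Bolt,Bracket,Cover,Seal} -> Gizmo = 60*2 = 120.
Iteration 5: components of {Gizmo} -> Clip = 120*4 = 480.
Iteration 6: no further components; recursion stops.
Total rows emitted: 10.

10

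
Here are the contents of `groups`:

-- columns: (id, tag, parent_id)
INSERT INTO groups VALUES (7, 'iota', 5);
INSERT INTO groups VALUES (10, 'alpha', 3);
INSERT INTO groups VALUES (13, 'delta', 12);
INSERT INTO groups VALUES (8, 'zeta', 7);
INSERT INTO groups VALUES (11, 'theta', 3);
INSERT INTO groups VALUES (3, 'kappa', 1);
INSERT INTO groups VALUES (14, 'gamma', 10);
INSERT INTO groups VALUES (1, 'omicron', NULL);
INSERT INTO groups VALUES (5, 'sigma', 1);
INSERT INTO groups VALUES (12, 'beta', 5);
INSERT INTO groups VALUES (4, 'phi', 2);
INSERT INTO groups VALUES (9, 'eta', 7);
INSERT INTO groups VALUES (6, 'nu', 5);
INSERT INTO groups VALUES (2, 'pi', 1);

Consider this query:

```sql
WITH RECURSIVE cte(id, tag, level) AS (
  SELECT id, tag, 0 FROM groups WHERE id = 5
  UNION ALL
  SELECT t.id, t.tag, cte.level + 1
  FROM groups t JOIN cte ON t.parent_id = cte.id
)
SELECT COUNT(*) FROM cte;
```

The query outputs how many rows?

Base: id=5 (sigma) at level 0.
Iteration 1: rows with parent_id in {5} -> nu (id 6, level 1), iota (id 7, level 1), beta (id 12, level 1).
Iteration 2: rows with parent_id in {6,7,12} -> zeta (id 8, level 2), eta (id 9, level 2), delta (id 13, level 2).
Iteration 3: no rows with parent_id in {8,9,13}; recursion stops.
Total rows emitted: 7.

7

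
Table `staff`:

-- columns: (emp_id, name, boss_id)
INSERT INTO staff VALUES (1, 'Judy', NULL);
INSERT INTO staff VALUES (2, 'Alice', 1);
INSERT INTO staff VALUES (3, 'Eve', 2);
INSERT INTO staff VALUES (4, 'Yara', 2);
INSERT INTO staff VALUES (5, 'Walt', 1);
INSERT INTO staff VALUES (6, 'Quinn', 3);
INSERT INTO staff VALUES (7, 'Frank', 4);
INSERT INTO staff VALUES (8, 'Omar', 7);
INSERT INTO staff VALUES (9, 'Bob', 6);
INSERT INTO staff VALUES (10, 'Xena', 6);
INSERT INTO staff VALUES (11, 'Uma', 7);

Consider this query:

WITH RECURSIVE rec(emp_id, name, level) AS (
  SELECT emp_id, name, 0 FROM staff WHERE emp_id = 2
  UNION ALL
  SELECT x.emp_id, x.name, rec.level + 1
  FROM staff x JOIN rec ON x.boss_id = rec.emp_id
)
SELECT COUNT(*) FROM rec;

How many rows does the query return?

9

Base: emp_id=2 (Alice) at level 0.
Iteration 1: rows with boss_id in {2} -> Eve (id 3, level 1), Yara (id 4, level 1).
Iteration 2: rows with boss_id in {3,4} -> Quinn (id 6, level 2), Frank (id 7, level 2).
Iteration 3: rows with boss_id in {6,7} -> Omar (id 8, level 3), Bob (id 9, level 3), Xena (id 10, level 3), Uma (id 11, level 3).
Iteration 4: no rows with boss_id in {8,9,10,11}; recursion stops.
Total rows emitted: 9.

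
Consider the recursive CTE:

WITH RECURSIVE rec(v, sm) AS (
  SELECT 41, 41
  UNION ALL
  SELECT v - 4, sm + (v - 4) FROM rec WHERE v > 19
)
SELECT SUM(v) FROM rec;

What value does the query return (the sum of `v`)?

203

Base: v=41, sm=41.
Iteration 1: 41 > 19 holds -> v = 41 - 4 = 37, sm = 41 + 37 = 78.
Iteration 2: 37 > 19 holds -> v = 37 - 4 = 33, sm = 78 + 33 = 111.
Iteration 3: 33 > 19 holds -> v = 33 - 4 = 29, sm = 111 + 29 = 140.
Iteration 4: 29 > 19 holds -> v = 29 - 4 = 25, sm = 140 + 25 = 165.
Iteration 5: 25 > 19 holds -> v = 25 - 4 = 21, sm = 165 + 21 = 186.
Iteration 6: 21 > 19 holds -> v = 21 - 4 = 17, sm = 186 + 17 = 203.
Iteration 7: 17 > 19 fails; recursion stops.
SUM(v) = 41 + 37 + 33 + 29 + 25 + 21 + 17 = 203.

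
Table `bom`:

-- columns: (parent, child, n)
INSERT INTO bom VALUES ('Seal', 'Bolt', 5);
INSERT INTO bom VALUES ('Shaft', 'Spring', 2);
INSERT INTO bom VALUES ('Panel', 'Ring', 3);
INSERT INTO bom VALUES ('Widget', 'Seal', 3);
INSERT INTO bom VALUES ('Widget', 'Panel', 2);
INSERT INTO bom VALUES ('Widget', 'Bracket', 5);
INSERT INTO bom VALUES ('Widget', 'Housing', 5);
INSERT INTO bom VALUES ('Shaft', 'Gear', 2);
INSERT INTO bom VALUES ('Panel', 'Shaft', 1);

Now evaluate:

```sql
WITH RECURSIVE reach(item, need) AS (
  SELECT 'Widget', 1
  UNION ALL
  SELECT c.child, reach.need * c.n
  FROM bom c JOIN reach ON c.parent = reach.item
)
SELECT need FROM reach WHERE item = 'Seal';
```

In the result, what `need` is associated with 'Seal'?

Base: (Widget, need=1).
Iteration 1: components of {Widget} -> Bracket = 1*5 = 5, Housing = 1*5 = 5, Panel = 1*2 = 2, Seal = 1*3 = 3.
Iteration 2: components of {Bracket,Housing,Panel,Seal} -> Bolt = 3*5 = 15, Ring = 2*3 = 6, Shaft = 2*1 = 2.
Iteration 3: components of {Bolt,Ring,Shaft} -> Gear = 2*2 = 4, Spring = 2*2 = 4.
Iteration 4: no further components; recursion stops.

3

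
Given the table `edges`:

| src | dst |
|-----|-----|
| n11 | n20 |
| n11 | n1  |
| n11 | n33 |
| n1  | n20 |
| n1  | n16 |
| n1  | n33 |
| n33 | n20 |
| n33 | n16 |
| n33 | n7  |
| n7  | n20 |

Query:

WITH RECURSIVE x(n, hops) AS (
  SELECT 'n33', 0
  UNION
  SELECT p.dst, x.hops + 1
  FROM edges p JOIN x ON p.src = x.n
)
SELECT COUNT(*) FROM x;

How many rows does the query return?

Base: (n33, hops=0).
Iteration 1: edges from {n33} -> (n16, hops=1), (n20, hops=1), (n7, hops=1).
Iteration 2: edges from {n16,n20,n7} -> (n20, hops=2).
Iteration 3: no outgoing edges from {n20}; recursion stops.
Total rows emitted: 5.

5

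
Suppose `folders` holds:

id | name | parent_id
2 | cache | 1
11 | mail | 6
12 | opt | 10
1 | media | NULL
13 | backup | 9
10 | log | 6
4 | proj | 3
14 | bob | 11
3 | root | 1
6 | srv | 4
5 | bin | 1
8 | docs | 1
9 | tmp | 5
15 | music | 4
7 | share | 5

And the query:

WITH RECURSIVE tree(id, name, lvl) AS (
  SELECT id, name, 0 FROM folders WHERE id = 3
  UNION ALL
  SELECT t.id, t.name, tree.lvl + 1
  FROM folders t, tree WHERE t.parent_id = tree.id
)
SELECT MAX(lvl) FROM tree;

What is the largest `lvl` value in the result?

Base: id=3 (root) at lvl 0.
Iteration 1: rows with parent_id in {3} -> proj (id 4, lvl 1).
Iteration 2: rows with parent_id in {4} -> srv (id 6, lvl 2), music (id 15, lvl 2).
Iteration 3: rows with parent_id in {6,15} -> log (id 10, lvl 3), mail (id 11, lvl 3).
Iteration 4: rows with parent_id in {10,11} -> opt (id 12, lvl 4), bob (id 14, lvl 4).
Iteration 5: no rows with parent_id in {12,14}; recursion stops.
lvl values: 0, 1, 2, 2, 3, 3, 4, 4; the maximum is 4.

4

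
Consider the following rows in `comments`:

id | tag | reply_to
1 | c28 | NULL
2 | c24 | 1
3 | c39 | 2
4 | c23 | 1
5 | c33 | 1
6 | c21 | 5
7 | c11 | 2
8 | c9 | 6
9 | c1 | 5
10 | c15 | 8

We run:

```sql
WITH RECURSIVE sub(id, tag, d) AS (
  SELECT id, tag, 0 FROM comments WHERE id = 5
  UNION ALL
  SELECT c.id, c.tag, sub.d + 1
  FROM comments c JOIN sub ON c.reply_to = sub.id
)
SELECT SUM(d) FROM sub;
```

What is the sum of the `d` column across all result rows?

Base: id=5 (c33) at d 0.
Iteration 1: rows with reply_to in {5} -> c21 (id 6, d 1), c1 (id 9, d 1).
Iteration 2: rows with reply_to in {6,9} -> c9 (id 8, d 2).
Iteration 3: rows with reply_to in {8} -> c15 (id 10, d 3).
Iteration 4: no rows with reply_to in {10}; recursion stops.
SUM(d) = 0 + 1 + 1 + 2 + 3 = 7.

7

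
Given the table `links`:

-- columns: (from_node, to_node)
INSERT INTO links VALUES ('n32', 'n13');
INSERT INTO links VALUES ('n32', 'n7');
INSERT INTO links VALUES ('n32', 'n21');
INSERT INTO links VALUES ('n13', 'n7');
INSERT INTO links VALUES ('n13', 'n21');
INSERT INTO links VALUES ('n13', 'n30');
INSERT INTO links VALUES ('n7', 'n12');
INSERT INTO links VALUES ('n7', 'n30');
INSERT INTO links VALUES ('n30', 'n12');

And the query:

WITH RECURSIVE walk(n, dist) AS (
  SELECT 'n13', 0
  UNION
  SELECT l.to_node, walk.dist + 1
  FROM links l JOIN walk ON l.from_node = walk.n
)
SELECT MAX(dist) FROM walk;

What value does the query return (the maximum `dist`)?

3

Base: (n13, dist=0).
Iteration 1: edges from {n13} -> (n21, dist=1), (n30, dist=1), (n7, dist=1).
Iteration 2: edges from {n21,n30,n7} -> (n12, dist=2), (n30, dist=2). [UNION drops 1 duplicate row(s)]
Iteration 3: edges from {n12,n30} -> (n12, dist=3).
Iteration 4: no outgoing edges from {n12}; recursion stops.
dist values: 0, 1, 1, 1, 2, 2, 3; the maximum is 3.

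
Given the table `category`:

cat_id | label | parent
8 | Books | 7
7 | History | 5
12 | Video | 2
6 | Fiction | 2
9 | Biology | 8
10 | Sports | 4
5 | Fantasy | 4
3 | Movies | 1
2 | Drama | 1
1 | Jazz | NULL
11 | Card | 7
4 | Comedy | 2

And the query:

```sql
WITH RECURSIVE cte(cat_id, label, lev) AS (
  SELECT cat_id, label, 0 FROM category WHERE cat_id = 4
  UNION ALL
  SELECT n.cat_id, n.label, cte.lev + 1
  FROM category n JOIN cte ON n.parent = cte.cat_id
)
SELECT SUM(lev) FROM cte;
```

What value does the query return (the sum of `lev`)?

Base: cat_id=4 (Comedy) at lev 0.
Iteration 1: rows with parent in {4} -> Fantasy (id 5, lev 1), Sports (id 10, lev 1).
Iteration 2: rows with parent in {5,10} -> History (id 7, lev 2).
Iteration 3: rows with parent in {7} -> Books (id 8, lev 3), Card (id 11, lev 3).
Iteration 4: rows with parent in {8,11} -> Biology (id 9, lev 4).
Iteration 5: no rows with parent in {9}; recursion stops.
SUM(lev) = 0 + 1 + 1 + 2 + 3 + 3 + 4 = 14.

14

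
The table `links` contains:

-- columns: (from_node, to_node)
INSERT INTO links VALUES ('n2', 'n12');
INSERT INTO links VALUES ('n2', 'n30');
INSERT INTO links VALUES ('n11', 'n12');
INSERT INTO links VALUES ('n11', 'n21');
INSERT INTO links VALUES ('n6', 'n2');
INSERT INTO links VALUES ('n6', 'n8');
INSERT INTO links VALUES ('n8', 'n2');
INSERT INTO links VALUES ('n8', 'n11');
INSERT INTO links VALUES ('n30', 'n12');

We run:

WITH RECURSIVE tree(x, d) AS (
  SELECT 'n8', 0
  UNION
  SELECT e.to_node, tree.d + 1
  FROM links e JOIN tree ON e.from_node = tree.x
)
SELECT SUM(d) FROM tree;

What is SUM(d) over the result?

11

Base: (n8, d=0).
Iteration 1: edges from {n8} -> (n11, d=1), (n2, d=1).
Iteration 2: edges from {n11,n2} -> (n12, d=2), (n21, d=2), (n30, d=2). [UNION drops 1 duplicate row(s)]
Iteration 3: edges from {n12,n21,n30} -> (n12, d=3).
Iteration 4: no outgoing edges from {n12}; recursion stops.
SUM(d) = 0 + 1 + 1 + 2 + 2 + 2 + 3 = 11.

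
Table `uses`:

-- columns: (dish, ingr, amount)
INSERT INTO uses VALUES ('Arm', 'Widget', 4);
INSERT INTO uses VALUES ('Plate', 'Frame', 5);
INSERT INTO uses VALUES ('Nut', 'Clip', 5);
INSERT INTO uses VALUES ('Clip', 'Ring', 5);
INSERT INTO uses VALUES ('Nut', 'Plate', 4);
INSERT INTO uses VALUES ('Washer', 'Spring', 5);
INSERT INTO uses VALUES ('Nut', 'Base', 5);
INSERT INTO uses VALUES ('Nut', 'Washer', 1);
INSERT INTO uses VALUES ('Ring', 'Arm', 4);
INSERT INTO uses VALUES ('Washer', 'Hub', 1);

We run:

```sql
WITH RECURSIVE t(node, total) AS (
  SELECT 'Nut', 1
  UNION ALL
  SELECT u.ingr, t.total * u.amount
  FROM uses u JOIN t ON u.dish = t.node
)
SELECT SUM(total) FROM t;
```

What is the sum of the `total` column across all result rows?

567

Base: (Nut, total=1).
Iteration 1: components of {Nut} -> Base = 1*5 = 5, Clip = 1*5 = 5, Plate = 1*4 = 4, Washer = 1*1 = 1.
Iteration 2: components of {Base,Clip,Plate,Washer} -> Frame = 4*5 = 20, Hub = 1*1 = 1, Ring = 5*5 = 25, Spring = 1*5 = 5.
Iteration 3: components of {Frame,Hub,Ring,Spring} -> Arm = 25*4 = 100.
Iteration 4: components of {Arm} -> Widget = 100*4 = 400.
Iteration 5: no further components; recursion stops.
SUM(total) = 1 + 5 + 1 + 5 + 4 + 25 + 5 + 1 + 20 + 100 + 400 = 567.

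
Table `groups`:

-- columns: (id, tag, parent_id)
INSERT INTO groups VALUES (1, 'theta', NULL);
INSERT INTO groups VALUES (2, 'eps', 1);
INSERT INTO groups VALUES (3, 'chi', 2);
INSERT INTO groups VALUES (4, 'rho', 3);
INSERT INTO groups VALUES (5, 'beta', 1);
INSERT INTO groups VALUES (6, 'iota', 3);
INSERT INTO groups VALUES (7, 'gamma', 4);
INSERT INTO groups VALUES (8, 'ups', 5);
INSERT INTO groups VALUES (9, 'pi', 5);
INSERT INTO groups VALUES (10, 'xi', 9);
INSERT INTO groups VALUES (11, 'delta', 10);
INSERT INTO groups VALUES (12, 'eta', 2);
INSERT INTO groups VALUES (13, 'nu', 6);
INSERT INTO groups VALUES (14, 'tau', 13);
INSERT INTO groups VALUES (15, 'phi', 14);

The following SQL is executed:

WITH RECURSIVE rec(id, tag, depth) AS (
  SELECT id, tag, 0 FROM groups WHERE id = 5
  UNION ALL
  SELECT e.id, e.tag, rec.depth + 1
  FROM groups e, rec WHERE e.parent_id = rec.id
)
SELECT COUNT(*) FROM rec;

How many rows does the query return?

5

Base: id=5 (beta) at depth 0.
Iteration 1: rows with parent_id in {5} -> ups (id 8, depth 1), pi (id 9, depth 1).
Iteration 2: rows with parent_id in {8,9} -> xi (id 10, depth 2).
Iteration 3: rows with parent_id in {10} -> delta (id 11, depth 3).
Iteration 4: no rows with parent_id in {11}; recursion stops.
Total rows emitted: 5.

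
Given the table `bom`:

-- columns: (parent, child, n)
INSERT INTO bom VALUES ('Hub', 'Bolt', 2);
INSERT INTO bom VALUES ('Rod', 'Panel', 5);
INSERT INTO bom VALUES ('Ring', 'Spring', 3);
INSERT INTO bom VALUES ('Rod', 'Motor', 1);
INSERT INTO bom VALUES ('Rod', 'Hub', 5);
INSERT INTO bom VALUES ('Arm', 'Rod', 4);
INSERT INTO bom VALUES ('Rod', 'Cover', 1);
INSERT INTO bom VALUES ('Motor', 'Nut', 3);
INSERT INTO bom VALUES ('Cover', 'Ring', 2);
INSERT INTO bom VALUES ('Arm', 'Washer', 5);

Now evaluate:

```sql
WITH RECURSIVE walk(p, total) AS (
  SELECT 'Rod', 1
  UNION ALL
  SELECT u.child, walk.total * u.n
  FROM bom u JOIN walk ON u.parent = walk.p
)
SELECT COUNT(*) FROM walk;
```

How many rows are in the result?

9

Base: (Rod, total=1).
Iteration 1: components of {Rod} -> Cover = 1*1 = 1, Hub = 1*5 = 5, Motor = 1*1 = 1, Panel = 1*5 = 5.
Iteration 2: components of {Cover,Hub,Motor,Panel} -> Bolt = 5*2 = 10, Nut = 1*3 = 3, Ring = 1*2 = 2.
Iteration 3: components of {Bolt,Nut,Ring} -> Spring = 2*3 = 6.
Iteration 4: no further components; recursion stops.
Total rows emitted: 9.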